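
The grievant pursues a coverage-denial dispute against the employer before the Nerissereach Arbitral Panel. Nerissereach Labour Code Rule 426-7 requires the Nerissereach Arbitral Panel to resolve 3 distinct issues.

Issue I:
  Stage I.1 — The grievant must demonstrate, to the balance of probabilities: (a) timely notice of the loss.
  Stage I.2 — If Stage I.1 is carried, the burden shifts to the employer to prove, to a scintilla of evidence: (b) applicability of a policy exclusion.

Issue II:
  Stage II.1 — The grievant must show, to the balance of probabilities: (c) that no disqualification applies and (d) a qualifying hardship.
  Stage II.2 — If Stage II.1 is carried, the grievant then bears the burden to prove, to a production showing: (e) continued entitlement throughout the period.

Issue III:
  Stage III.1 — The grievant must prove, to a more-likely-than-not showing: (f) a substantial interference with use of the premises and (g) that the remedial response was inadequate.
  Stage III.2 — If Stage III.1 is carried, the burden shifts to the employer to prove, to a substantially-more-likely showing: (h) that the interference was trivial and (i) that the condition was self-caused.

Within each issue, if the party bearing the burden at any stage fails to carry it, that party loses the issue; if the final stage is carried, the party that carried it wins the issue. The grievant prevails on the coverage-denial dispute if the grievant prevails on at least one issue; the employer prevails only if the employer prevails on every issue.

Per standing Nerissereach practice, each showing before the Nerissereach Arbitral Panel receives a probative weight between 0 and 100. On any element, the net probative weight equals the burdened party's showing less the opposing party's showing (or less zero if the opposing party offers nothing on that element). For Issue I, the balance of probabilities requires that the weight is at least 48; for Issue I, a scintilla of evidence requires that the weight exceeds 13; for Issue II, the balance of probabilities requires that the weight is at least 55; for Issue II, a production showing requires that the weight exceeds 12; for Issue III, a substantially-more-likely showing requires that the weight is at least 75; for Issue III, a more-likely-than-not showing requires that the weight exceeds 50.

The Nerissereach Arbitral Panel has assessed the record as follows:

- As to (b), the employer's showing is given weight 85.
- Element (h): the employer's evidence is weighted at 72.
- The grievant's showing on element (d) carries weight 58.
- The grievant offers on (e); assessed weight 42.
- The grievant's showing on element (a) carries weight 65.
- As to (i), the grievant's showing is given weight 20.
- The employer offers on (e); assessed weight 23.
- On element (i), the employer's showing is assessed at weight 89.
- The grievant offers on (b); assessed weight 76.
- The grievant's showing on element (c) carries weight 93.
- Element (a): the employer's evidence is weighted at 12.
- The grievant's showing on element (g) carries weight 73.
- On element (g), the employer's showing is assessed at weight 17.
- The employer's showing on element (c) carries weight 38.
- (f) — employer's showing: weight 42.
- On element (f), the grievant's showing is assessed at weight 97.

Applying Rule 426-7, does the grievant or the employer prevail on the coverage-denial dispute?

— Issue I —
Stage I.1 (grievant, the balance of probabilities, weight is at least 48): (a) net 65−12=53 ≥ 48 — meets.
  Stage I.1 is satisfied; the onus moves to the employer.
Stage I.2 (employer, a scintilla of evidence, weight exceeds 13): (b) net 85−76=9 ≤ 13 — fails.
  Not every element is met, so the employer fails to carry Stage I.2.
The grievant prevails on this issue.
— Issue II —
Stage II.1 — burden on grievant; standard: the balance of probabilities (weight is at least 55).
    (c): 93 − 38 = 55 ≥ 55 [met]
    (d): 58 ≥ 55 [met]
  Stage II.1 carried; the burden remains with the grievant.
Stage II.2 — burden on grievant; standard: a production showing (weight exceeds 12).
    (e): 42 − 23 = 19 > 12 [met]
  Stage II.2 carried; the final stage is satisfied.
Every stage carried; the grievant prevails on this issue.
— Issue III —
At Stage III.1 the grievant must meet a more-likely-than-not showing (weight exceeds 50): on (f) the weight is 97 less the opposing 42 gives net 55, > 50, so (f) meets the standard; on (g) the weight is 73 less the opposing 17 gives net 56, > 50, so (g) meets the standard.
  All elements met. The burden passes to the employer.
At Stage III.2 the employer must meet a substantially-more-likely showing (weight is at least 75): on (h) the weight is 72, which does not reach 75, so (h) does not meet the standard; on (i) the weight is 89 less the opposing 20 gives net 69, < 75, so (i) does not meet the standard.
  The employer does not carry Stage III.2.
The analysis ends at Stage III.2; the grievant prevails on this issue.
Per-issue: Issue I → grievant; Issue II → grievant; Issue III → grievant. The grievant must prevail on at least one issue; overall, the grievant prevails.

grievant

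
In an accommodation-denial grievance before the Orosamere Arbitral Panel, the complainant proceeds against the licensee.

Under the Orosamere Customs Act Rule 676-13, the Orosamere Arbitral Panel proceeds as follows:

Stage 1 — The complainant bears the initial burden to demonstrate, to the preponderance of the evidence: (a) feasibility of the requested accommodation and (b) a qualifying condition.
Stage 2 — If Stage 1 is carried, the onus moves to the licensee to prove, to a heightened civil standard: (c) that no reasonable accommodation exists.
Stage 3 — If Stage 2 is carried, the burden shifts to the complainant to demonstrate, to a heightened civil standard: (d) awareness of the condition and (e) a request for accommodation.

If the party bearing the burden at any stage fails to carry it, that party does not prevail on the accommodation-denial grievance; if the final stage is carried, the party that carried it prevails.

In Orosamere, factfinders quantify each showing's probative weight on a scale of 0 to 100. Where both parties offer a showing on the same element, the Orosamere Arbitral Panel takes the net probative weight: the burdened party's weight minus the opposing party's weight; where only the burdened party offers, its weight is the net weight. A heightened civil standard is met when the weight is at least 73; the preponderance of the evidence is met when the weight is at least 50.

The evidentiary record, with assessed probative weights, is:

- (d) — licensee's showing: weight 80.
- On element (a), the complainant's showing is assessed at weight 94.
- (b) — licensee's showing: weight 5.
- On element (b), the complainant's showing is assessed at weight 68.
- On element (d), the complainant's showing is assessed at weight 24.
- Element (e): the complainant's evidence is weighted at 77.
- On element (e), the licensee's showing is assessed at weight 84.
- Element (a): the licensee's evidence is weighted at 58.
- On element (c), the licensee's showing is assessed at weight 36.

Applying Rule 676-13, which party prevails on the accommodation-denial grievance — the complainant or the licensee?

licensee

Stage 1 (complainant, the preponderance of the evidence, weight is at least 50): (a) net 94−58=36 < 50 — fails; (b) net 68−5=63 ≥ 50 — meets.
  Stage 1 not carried; the complainant fails its burden.
So the licensee prevails.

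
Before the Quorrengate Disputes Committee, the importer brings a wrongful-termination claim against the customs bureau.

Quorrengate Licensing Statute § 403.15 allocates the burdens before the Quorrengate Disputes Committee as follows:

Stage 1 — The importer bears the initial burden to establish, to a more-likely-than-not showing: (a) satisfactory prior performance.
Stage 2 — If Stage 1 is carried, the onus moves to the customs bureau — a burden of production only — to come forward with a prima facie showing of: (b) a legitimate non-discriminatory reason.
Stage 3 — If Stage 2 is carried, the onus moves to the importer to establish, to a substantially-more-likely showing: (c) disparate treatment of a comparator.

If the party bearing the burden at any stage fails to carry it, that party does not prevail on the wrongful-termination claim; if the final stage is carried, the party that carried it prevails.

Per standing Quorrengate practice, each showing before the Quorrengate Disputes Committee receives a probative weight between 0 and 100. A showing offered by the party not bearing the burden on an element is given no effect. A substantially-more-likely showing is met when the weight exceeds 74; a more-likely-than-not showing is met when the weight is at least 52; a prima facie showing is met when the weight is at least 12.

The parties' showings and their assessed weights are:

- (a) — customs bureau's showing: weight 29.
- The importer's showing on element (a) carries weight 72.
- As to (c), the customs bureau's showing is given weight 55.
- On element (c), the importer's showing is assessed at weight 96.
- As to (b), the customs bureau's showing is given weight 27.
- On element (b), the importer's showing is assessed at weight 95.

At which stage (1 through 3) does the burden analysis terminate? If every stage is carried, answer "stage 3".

At Stage 1 the importer must meet a more-likely-than-not showing (weight is at least 52): on (a) the weight is 72 (the customs bureau's 29 is given no effect), ≥ 52, so (a) meets the standard.
  The importer carries Stage 1; the customs bureau now bears the burden.
At Stage 2 the customs bureau must meet a prima facie showing (weight is at least 12): on (b) the weight is 27 (the importer's 95 is given no effect), which does reach 12, so (b) meets the standard.
  Stage 2 is satisfied; the onus moves to the importer.
At Stage 3 the importer must meet a substantially-more-likely showing (weight exceeds 74): on (c) the weight is 96 (the customs bureau's 55 is given no effect), which does exceed 74, so (c) meets the standard.
  The importer carries the last stage.
All stages carried — the importer prevails.

stage 3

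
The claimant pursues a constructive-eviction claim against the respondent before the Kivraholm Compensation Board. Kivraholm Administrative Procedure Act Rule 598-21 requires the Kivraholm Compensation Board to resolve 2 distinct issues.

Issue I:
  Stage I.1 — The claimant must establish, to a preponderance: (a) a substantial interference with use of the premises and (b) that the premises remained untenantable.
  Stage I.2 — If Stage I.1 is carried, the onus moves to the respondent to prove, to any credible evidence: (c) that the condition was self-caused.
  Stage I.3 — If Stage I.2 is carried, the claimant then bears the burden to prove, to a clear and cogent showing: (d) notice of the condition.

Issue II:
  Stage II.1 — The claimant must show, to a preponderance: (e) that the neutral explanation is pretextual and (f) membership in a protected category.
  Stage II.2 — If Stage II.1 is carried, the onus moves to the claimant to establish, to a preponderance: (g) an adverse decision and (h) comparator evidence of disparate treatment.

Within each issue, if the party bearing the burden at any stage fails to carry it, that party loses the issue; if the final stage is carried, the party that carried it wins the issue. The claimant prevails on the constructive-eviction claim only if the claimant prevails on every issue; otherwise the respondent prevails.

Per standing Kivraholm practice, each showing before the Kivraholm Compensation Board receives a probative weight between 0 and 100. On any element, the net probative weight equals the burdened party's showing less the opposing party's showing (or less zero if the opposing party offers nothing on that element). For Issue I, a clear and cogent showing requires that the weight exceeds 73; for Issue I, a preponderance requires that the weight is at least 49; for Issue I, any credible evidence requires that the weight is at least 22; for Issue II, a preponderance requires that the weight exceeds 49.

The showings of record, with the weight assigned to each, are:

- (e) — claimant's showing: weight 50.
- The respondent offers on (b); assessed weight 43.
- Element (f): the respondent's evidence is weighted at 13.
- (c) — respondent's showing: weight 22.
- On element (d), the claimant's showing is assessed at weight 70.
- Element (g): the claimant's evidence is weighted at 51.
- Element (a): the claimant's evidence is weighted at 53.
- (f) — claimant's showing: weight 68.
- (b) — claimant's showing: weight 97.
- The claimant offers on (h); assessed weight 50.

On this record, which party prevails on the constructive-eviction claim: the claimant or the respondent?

— Issue I —
At Stage I.1 the claimant must meet a preponderance (weight is at least 49): on (a) the weight is 53, ≥ 49, so (a) meets the standard; on (b) the weight is 97 less the opposing 43 gives net 54, ≥ 49, so (b) meets the standard.
  The claimant carries Stage I.1; the respondent now bears the burden.
At Stage I.2 the respondent must meet any credible evidence (weight is at least 22): on (c) the weight is 22, which does reach 22, so (c) meets the standard.
  All elements met. The burden passes to the claimant.
At Stage I.3 the claimant must meet a clear and cogent showing (weight exceeds 73): on (d) the weight is 70, which does not exceed 73, so (d) does not meet the standard.
  The claimant does not carry Stage I.3.
So the respondent prevails on this issue.
— Issue II —
At Stage II.1 the claimant must meet a preponderance (weight exceeds 49): on (e) the weight is 50, > 49, so (e) meets the standard; on (f) the weight is 68 less the opposing 13 gives net 55, which does exceed 49, so (f) meets the standard.
  Stage II.1 carried; the burden remains with the claimant.
At Stage II.2 the claimant must meet a preponderance (weight exceeds 49): on (g) the weight is 51, > 49, so (g) meets the standard; on (h) the weight is 50, which does exceed 49, so (h) meets the standard.
  All elements met at the final stage.
With every stage satisfied, the claimant prevails on this issue.
Per-issue: Issue I → respondent; Issue II → claimant. The claimant must prevail on every issue; overall, the respondent prevails.

respondent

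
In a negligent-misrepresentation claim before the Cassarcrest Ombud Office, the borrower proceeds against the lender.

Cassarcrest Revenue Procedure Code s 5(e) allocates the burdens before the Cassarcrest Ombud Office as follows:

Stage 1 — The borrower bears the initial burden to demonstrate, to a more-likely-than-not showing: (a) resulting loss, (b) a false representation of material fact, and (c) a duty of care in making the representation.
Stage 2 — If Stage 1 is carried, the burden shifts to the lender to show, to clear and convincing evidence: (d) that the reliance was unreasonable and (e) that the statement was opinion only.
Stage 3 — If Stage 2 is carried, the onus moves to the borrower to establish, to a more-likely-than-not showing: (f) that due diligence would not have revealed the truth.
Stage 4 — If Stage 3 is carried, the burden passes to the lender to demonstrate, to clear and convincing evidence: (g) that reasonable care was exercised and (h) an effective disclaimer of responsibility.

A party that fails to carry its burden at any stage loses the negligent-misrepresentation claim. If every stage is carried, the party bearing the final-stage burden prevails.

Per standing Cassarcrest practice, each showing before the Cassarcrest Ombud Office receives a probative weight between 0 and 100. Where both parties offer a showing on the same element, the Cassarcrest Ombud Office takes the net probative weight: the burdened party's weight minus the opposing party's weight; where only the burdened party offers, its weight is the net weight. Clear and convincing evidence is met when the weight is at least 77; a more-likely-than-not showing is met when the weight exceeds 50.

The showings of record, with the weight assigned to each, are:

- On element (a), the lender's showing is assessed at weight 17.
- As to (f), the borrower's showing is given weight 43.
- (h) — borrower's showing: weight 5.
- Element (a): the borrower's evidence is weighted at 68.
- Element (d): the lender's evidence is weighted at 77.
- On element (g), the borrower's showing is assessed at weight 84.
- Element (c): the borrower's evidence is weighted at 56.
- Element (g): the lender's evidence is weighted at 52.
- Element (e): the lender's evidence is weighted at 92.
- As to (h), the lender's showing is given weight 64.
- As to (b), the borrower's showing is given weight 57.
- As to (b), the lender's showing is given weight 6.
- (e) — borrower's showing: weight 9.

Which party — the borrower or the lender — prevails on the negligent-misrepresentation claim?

Stage 1 — burden on borrower; standard: a more-likely-than-not showing (weight exceeds 50).
    (a): 68 − 17 = 51 > 50 [met]
    (b): 57 − 6 = 51 > 50 [met]
    (c): 56 > 50 [met]
  The borrower carries Stage 1; the lender now bears the burden.
Stage 2 — burden on lender; standard: clear and convincing evidence (weight is at least 77).
    (d): 77 ≥ 77 [met]
    (e): 92 − 9 = 83 ≥ 77 [met]
  Stage 2 carried; the burden shifts to the borrower.
Stage 3 — burden on borrower; standard: a more-likely-than-not showing (weight exceeds 50).
    (f): 43 ≤ 50 [not met]
  Stage 3 not carried; the borrower fails its burden.
The lender prevails.

lender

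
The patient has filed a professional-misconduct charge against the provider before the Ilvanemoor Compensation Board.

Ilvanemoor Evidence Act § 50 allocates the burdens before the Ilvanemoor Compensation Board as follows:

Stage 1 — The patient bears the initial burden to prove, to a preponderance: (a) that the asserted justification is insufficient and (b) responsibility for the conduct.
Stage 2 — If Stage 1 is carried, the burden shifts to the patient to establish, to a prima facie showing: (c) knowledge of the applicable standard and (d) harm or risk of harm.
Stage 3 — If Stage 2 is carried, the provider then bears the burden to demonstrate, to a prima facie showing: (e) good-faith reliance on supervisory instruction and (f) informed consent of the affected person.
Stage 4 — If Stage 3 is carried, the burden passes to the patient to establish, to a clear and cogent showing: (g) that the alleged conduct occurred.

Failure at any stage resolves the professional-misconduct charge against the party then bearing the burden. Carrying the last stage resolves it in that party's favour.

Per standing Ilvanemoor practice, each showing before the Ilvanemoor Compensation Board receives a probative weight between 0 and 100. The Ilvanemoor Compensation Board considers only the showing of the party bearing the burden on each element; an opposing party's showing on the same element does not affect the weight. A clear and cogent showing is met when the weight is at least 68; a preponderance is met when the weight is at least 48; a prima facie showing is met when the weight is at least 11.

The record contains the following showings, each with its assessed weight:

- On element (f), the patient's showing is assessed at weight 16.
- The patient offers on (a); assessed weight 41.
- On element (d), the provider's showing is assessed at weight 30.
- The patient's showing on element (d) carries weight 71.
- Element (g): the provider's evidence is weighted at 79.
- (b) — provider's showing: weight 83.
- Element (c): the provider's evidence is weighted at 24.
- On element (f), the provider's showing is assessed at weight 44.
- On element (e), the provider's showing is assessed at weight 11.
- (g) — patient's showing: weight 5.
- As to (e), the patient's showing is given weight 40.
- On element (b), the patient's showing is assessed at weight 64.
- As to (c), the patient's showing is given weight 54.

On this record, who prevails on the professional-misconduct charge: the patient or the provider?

Stage 1 (patient, a preponderance, weight is at least 48): (a) 41 < 48 — fails; (b) 64 (provider's 83 disregarded) ≥ 48 — meets.
  Not every element is met, so the patient fails to carry Stage 1.
The analysis ends at Stage 1; the provider prevails.

provider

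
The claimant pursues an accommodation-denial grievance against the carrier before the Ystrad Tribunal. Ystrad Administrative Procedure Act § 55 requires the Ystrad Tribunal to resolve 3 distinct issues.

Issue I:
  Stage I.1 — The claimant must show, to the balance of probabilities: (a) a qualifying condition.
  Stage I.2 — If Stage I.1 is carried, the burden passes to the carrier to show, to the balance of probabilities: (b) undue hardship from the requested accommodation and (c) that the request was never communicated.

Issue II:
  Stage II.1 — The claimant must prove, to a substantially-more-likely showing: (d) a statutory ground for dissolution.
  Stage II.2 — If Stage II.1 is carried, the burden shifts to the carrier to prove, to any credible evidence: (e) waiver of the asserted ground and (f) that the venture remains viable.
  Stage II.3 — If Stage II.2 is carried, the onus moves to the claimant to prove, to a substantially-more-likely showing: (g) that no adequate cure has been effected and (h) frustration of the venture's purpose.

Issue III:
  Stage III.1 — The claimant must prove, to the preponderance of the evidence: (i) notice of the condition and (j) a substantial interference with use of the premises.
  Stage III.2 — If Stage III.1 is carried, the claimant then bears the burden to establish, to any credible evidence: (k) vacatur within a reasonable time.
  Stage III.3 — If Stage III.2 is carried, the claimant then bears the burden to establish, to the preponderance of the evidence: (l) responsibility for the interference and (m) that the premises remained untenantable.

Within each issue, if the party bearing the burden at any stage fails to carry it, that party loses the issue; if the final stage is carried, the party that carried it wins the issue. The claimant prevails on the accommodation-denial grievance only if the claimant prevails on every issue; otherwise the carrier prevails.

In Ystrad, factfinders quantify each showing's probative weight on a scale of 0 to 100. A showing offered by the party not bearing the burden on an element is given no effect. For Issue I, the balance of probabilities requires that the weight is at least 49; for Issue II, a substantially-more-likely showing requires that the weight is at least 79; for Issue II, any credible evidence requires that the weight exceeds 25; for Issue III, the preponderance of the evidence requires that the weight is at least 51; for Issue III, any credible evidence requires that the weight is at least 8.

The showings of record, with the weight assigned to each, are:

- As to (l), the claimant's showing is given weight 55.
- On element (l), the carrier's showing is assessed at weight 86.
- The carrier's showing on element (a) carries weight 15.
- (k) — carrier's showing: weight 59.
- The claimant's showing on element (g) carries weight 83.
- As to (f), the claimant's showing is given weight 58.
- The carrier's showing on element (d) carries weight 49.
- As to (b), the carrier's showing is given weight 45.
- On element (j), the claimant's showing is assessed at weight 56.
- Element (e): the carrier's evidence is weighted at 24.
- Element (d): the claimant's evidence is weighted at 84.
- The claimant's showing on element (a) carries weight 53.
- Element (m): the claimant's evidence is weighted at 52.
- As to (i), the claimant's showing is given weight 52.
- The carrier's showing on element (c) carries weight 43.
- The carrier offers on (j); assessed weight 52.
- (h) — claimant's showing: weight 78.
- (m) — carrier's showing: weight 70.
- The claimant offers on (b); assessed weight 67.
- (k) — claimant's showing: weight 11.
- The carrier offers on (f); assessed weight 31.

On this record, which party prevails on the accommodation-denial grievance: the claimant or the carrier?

claimant

— Issue I —
Stage I.1 — burden on claimant; standard: the balance of probabilities (weight is at least 49).
    (a): 53 (carrier's 15 disregarded) ≥ 49 [met]
  All elements met. The burden passes to the carrier.
Stage I.2 — burden on carrier; standard: the balance of probabilities (weight is at least 49).
    (b): 45 (claimant's 67 disregarded) < 49 [not met]
    (c): 43 < 49 [not met]
  Not every element is met, so the carrier fails to carry Stage I.2.
So the claimant prevails on this issue.
— Issue II —
Stage II.1 (claimant, a substantially-more-likely showing, weight is at least 79): (d) 84 (carrier's 49 disregarded) ≥ 79 — meets.
  The claimant carries Stage II.1; the carrier now bears the burden.
Stage II.2 (carrier, any credible evidence, weight exceeds 25): (e) 24 ≤ 25 — fails; (f) 31 (claimant's 58 disregarded) > 25 — meets.
  Not every element is met, so the carrier fails to carry Stage II.2.
The claimant prevails on this issue.
— Issue III —
Stage III.1 — burden on claimant; standard: the preponderance of the evidence (weight is at least 51).
    (i): 52 ≥ 51 [met]
    (j): 56 (carrier's 52 disregarded) ≥ 51 [met]
  Stage III.1 is satisfied; the claimant continues to bear the burden.
Stage III.2 — burden on claimant; standard: any credible evidence (weight is at least 8).
    (k): 11 (carrier's 59 disregarded) ≥ 8 [met]
  Stage III.2 carried; the burden remains with the claimant.
Stage III.3 — burden on claimant; standard: the preponderance of the evidence (weight is at least 51).
    (l): 55 (carrier's 86 disregarded) ≥ 51 [met]
    (m): 52 (carrier's 70 disregarded) ≥ 51 [met]
  Stage III.3 carried; the final stage is satisfied.
With every stage satisfied, the claimant prevails on this issue.
Per-issue: Issue I → claimant; Issue II → claimant; Issue III → claimant. The claimant must prevail on every issue; overall, the claimant prevails.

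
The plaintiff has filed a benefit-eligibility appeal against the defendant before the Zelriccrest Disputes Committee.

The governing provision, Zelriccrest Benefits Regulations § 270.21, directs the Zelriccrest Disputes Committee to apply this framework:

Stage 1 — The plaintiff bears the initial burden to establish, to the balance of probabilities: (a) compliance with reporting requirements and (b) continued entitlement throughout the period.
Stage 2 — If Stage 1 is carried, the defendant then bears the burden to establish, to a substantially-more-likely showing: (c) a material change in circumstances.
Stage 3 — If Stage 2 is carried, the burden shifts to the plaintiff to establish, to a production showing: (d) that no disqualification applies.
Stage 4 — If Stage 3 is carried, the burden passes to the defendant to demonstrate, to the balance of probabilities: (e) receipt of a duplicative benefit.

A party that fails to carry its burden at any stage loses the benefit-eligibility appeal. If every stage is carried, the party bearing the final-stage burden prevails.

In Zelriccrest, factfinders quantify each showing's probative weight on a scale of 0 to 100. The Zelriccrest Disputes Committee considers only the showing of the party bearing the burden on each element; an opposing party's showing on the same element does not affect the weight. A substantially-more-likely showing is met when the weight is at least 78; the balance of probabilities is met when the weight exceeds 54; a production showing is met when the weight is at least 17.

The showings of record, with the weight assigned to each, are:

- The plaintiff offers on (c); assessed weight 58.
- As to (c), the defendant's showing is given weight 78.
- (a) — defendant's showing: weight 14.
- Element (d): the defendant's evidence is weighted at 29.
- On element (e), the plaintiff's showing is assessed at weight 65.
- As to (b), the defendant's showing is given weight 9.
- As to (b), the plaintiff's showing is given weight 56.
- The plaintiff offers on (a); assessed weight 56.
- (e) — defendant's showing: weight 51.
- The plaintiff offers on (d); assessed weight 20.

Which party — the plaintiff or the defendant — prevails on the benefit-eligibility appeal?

plaintiff

Stage 1 (plaintiff, the balance of probabilities, weight exceeds 54): (a) 56 (defendant's 14 disregarded) > 54 — meets; (b) 56 (defendant's 9 disregarded) > 54 — meets.
  The plaintiff carries Stage 1; the defendant now bears the burden.
Stage 2 (defendant, a substantially-more-likely showing, weight is at least 78): (c) 78 (plaintiff's 58 disregarded) ≥ 78 — meets.
  The defendant carries Stage 2; the plaintiff now bears the burden.
Stage 3 (plaintiff, a production showing, weight is at least 17): (d) 20 (defendant's 29 disregarded) ≥ 17 — meets.
  Stage 3 is satisfied; the onus moves to the defendant.
Stage 4 (defendant, the balance of probabilities, weight exceeds 54): (e) 51 (plaintiff's 65 disregarded) ≤ 54 — fails.
  Stage 4 not carried; the defendant fails its burden.
So the plaintiff prevails.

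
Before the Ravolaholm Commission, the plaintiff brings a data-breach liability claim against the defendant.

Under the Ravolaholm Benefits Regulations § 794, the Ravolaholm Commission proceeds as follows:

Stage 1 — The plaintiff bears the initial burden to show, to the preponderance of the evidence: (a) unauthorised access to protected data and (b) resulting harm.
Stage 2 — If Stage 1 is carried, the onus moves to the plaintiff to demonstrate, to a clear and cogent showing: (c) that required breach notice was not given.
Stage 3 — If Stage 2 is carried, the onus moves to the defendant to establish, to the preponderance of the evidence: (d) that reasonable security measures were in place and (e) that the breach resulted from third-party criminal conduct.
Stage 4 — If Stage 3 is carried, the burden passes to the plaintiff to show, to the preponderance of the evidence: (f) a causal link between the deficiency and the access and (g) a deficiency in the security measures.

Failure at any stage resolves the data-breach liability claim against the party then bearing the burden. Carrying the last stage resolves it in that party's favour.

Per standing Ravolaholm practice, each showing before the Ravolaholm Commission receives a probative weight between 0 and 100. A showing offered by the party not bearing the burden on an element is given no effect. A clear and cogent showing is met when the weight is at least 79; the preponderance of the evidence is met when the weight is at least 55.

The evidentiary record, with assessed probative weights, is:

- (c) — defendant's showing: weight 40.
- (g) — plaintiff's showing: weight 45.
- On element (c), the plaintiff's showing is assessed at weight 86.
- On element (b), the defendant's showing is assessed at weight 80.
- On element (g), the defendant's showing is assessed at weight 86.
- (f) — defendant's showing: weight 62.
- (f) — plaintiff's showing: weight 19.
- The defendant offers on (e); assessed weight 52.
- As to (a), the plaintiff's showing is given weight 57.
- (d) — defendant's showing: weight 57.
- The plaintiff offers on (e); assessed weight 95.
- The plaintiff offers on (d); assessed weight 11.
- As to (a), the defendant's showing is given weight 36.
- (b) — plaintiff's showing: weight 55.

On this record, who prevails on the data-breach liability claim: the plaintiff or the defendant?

Stage 1 (plaintiff, the preponderance of the evidence, weight is at least 55): (a) 57 (defendant's 36 disregarded) ≥ 55 — meets; (b) 55 (defendant's 80 disregarded) ≥ 55 — meets.
  Stage 1 is satisfied; the plaintiff continues to bear the burden.
Stage 2 (plaintiff, a clear and cogent showing, weight is at least 79): (c) 86 (defendant's 40 disregarded) ≥ 79 — meets.
  Stage 2 is satisfied; the onus moves to the defendant.
Stage 3 (defendant, the preponderance of the evidence, weight is at least 55): (d) 57 (plaintiff's 11 disregarded) ≥ 55 — meets; (e) 52 (plaintiff's 95 disregarded) < 55 — fails.
  Not every element is met, so the defendant fails to carry Stage 3.
The plaintiff prevails.

plaintiff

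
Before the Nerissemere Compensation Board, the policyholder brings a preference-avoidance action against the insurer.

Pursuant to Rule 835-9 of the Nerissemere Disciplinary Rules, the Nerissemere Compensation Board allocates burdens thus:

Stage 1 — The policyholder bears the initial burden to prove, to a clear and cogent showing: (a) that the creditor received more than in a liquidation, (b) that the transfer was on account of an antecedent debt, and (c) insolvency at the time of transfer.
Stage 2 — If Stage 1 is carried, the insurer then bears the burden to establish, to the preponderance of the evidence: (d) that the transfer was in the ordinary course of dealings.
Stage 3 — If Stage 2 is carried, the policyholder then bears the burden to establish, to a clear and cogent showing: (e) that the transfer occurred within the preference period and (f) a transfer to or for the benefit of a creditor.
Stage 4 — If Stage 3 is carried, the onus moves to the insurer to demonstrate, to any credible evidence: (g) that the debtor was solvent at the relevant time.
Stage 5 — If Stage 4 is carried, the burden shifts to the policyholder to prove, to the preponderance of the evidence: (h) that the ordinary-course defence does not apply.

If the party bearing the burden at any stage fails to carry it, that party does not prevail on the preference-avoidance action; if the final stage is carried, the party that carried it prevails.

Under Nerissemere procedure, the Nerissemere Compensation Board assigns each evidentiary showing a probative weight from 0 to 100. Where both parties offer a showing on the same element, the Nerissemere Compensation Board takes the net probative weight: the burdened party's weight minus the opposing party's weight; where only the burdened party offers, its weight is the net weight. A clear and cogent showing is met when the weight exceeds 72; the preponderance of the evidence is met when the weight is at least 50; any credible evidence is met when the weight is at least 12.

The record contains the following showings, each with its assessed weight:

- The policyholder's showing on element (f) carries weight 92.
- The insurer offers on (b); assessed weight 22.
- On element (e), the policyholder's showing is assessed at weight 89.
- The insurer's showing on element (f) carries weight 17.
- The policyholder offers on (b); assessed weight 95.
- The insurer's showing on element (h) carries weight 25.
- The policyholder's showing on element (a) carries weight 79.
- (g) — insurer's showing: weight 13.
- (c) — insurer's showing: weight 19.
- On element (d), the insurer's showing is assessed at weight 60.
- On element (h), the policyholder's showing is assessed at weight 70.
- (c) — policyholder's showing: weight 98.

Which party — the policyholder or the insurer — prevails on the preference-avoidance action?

insurer

Stage 1 — burden on policyholder; standard: a clear and cogent showing (weight exceeds 72).
    (a): 79 > 72 [met]
    (b): 95 − 22 = 73 > 72 [met]
    (c): 98 − 19 = 79 > 72 [met]
  Stage 1 carried; the burden shifts to the insurer.
Stage 2 — burden on insurer; standard: the preponderance of the evidence (weight is at least 50).
    (d): 60 ≥ 50 [met]
  Stage 2 carried; the burden shifts to the policyholder.
Stage 3 — burden on policyholder; standard: a clear and cogent showing (weight exceeds 72).
    (e): 89 > 72 [met]
    (f): 92 − 17 = 75 > 72 [met]
  Stage 3 is satisfied; the onus moves to the insurer.
Stage 4 — burden on insurer; standard: any credible evidence (weight is at least 12).
    (g): 13 ≥ 12 [met]
  All elements met. The burden passes to the policyholder.
Stage 5 — burden on policyholder; standard: the preponderance of the evidence (weight is at least 50).
    (h): 70 − 25 = 45 < 50 [not met]
  Not every element is met, so the policyholder fails to carry Stage 5.
The insurer prevails.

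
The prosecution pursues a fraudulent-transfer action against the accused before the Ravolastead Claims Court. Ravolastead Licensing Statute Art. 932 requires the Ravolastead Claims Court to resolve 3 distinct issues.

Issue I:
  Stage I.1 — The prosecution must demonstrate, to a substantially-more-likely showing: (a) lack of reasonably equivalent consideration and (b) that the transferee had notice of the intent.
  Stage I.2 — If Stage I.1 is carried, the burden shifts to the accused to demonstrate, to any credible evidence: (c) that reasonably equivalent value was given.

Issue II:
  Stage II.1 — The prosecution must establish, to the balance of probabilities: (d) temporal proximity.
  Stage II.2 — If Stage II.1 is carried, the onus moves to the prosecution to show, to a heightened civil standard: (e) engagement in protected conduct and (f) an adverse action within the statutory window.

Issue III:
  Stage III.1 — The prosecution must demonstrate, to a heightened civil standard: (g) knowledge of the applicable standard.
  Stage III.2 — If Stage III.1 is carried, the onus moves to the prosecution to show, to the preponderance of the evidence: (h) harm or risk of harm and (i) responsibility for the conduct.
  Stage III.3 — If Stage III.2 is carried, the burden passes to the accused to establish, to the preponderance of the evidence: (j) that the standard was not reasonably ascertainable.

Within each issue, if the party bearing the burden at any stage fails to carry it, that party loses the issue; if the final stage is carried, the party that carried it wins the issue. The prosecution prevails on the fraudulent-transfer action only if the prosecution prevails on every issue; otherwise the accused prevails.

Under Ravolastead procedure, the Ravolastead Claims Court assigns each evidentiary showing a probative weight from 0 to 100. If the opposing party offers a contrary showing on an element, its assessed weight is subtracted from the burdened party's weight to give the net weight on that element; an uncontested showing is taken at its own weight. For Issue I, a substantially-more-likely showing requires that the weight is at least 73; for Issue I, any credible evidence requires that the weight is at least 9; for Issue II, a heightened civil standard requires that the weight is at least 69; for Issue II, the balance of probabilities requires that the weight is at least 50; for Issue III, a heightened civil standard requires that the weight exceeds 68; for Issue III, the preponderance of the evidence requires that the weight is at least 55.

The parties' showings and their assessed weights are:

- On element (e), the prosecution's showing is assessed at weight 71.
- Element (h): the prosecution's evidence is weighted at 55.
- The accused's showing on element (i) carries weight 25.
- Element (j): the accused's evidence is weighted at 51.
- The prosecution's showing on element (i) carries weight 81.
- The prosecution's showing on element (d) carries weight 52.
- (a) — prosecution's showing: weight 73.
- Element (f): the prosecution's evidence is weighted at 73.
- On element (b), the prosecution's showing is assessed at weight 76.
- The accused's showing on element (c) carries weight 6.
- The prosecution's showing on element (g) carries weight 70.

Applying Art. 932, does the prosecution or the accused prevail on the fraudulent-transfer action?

prosecution

— Issue I —
Stage I.1 — burden on prosecution; standard: a substantially-more-likely showing (weight is at least 73).
    (a): 73 ≥ 73 [met]
    (b): 76 ≥ 73 [met]
  The prosecution carries Stage I.1; the accused now bears the burden.
Stage I.2 — burden on accused; standard: any credible evidence (weight is at least 9).
    (c): 6 < 9 [not met]
  The accused does not carry Stage I.2.
The analysis ends at Stage I.2; the prosecution prevails on this issue.
— Issue II —
Stage II.1 — burden on prosecution; standard: the balance of probabilities (weight is at least 50).
    (d): 52 ≥ 50 [met]
  Stage II.1 is satisfied; the prosecution continues to bear the burden.
Stage II.2 — burden on prosecution; standard: a heightened civil standard (weight is at least 69).
    (e): 71 ≥ 69 [met]
    (f): 73 ≥ 69 [met]
  Stage II.2 carried; the final stage is satisfied.
All stages carried — the prosecution prevails on this issue.
— Issue III —
At Stage III.1 the prosecution must meet a heightened civil standard (weight exceeds 68): on (g) the weight is 70, which does exceed 68, so (g) meets the standard.
  Stage III.1 is satisfied; the prosecution continues to bear the burden.
At Stage III.2 the prosecution must meet the preponderance of the evidence (weight is at least 55): on (h) the weight is 55, which does reach 55, so (h) meets the standard; on (i) the weight is 81 less the opposing 25 gives net 56, which does reach 55, so (i) meets the standard.
  Stage III.2 is satisfied; the onus moves to the accused.
At Stage III.3 the accused must meet the preponderance of the evidence (weight is at least 55): on (j) the weight is 51, < 55, so (j) does not meet the standard.
  The accused does not carry Stage III.3.
The analysis ends at Stage III.3; the prosecution prevails on this issue.
Per-issue: Issue I → prosecution; Issue II → prosecution; Issue III → prosecution. The prosecution must prevail on every issue; overall, the prosecution prevails.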